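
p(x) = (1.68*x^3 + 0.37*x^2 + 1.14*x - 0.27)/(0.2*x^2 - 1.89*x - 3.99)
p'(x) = (1.89 - 0.4*x)*(1.68*x^3 + 0.37*x^2 + 1.14*x - 0.27)/(0.2*x^2 - 1.89*x - 3.99)^2 + (5.04*x^2 + 0.74*x + 1.14)/(0.2*x^2 - 1.89*x - 3.99)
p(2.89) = -6.00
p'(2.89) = -5.27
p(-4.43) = -17.35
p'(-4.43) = 4.00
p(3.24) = -8.04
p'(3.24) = -6.45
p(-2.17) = -17.25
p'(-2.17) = -23.09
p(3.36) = -8.84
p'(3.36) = -6.89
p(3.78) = -12.09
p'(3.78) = -8.62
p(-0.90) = 1.04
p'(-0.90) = -3.25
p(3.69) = -11.33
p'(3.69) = -8.23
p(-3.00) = -13.14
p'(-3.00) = 1.06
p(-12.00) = -60.30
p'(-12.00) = 6.62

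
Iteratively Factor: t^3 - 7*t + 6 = (t + 3)*(t^2 - 3*t + 2) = (t - 2)*(t + 3)*(t - 1)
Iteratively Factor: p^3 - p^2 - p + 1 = (p - 1)*(p^2 - 1) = (p - 1)^2*(p + 1)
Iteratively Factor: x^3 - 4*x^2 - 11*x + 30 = (x - 2)*(x^2 - 2*x - 15) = (x - 5)*(x - 2)*(x + 3)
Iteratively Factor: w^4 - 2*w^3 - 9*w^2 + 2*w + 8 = (w - 1)*(w^3 - w^2 - 10*w - 8) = (w - 1)*(w + 2)*(w^2 - 3*w - 4) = (w - 4)*(w - 1)*(w + 2)*(w + 1)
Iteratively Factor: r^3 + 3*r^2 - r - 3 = (r + 3)*(r^2 - 1) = (r - 1)*(r + 3)*(r + 1)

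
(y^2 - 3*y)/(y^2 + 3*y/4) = 4*(y - 3)/(4*y + 3)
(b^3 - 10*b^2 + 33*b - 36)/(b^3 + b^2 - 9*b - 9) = (b^2 - 7*b + 12)/(b^2 + 4*b + 3)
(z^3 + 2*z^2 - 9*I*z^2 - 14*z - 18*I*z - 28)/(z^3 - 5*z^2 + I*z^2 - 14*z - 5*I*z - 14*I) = (z^2 - 9*I*z - 14)/(z^2 + z*(-7 + I) - 7*I)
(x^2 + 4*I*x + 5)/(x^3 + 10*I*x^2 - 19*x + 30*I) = 1/(x + 6*I)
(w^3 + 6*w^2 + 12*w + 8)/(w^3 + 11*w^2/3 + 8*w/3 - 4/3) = 3*(w + 2)/(3*w - 1)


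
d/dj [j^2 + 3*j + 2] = 2*j + 3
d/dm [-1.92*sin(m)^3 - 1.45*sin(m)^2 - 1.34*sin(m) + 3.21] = (-2.9*sin(m) + 2.88*cos(2*m) - 4.22)*cos(m)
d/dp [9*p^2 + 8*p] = 18*p + 8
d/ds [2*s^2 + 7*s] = 4*s + 7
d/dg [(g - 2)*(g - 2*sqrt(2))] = 2*g - 2*sqrt(2) - 2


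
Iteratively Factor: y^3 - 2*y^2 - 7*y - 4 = (y + 1)*(y^2 - 3*y - 4) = (y + 1)^2*(y - 4)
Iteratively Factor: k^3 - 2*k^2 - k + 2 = (k + 1)*(k^2 - 3*k + 2) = (k - 2)*(k + 1)*(k - 1)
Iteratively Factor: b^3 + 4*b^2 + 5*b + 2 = (b + 2)*(b^2 + 2*b + 1) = (b + 1)*(b + 2)*(b + 1)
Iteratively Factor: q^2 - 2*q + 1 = (q - 1)*(q - 1)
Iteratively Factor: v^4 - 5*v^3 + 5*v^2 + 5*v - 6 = (v + 1)*(v^3 - 6*v^2 + 11*v - 6) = (v - 2)*(v + 1)*(v^2 - 4*v + 3) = (v - 3)*(v - 2)*(v + 1)*(v - 1)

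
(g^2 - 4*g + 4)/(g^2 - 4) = (g - 2)/(g + 2)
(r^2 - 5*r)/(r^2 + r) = (r - 5)/(r + 1)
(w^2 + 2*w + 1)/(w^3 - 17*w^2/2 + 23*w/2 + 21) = 2*(w + 1)/(2*w^2 - 19*w + 42)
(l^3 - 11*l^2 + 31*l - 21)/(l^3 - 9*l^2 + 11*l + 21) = (l - 1)/(l + 1)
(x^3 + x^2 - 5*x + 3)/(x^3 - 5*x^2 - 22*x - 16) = (-x^3 - x^2 + 5*x - 3)/(-x^3 + 5*x^2 + 22*x + 16)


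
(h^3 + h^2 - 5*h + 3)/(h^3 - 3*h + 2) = (h + 3)/(h + 2)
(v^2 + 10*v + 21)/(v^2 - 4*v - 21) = (v + 7)/(v - 7)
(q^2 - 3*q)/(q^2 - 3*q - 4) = q*(3 - q)/(-q^2 + 3*q + 4)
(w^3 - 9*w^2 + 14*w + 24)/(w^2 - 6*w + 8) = (w^2 - 5*w - 6)/(w - 2)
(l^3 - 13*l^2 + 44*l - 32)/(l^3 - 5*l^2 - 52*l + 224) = (l - 1)/(l + 7)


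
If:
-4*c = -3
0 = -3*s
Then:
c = 3/4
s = 0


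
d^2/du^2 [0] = 0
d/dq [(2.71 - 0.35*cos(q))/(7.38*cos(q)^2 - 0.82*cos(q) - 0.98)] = (-2.583*cos(q)^2 + 39.9996*cos(q) - 2.5652)*sin(q)/(54.4644*cos(q)^4 - 12.1032*cos(q)^3 - 13.7924*cos(q)^2 + 1.6072*cos(q) + 0.9604)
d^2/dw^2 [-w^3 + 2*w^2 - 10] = 4 - 6*w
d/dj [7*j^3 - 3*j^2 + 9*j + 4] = 21*j^2 - 6*j + 9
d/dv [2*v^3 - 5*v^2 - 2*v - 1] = 6*v^2 - 10*v - 2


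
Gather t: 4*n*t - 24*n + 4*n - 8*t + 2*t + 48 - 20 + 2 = -20*n + t*(4*n - 6) + 30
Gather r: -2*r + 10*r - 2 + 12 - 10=8*r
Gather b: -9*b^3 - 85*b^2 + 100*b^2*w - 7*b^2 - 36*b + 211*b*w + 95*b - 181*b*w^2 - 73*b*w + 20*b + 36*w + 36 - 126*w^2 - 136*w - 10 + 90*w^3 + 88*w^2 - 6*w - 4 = -9*b^3 + b^2*(100*w - 92) + b*(-181*w^2 + 138*w + 79) + 90*w^3 - 38*w^2 - 106*w + 22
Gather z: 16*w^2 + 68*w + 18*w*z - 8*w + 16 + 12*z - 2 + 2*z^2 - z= 16*w^2 + 60*w + 2*z^2 + z*(18*w + 11) + 14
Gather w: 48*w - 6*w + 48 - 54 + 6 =42*w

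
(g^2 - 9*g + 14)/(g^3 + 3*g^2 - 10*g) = (g - 7)/(g*(g + 5))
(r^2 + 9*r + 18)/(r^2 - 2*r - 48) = (r + 3)/(r - 8)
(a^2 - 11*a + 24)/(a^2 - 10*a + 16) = (a - 3)/(a - 2)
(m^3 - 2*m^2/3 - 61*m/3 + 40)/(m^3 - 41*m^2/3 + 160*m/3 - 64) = (m + 5)/(m - 8)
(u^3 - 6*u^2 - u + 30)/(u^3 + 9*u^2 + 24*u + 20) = (u^2 - 8*u + 15)/(u^2 + 7*u + 10)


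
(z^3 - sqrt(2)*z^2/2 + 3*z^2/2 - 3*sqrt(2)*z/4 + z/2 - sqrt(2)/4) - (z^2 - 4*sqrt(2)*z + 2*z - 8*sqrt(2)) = z^3 - sqrt(2)*z^2/2 + z^2/2 - 3*z/2 + 13*sqrt(2)*z/4 + 31*sqrt(2)/4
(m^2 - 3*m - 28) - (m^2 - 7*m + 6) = 4*m - 34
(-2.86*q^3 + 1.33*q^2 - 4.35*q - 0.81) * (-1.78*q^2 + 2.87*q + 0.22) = 5.0908*q^5 - 10.5756*q^4 + 10.9309*q^3 - 10.7501*q^2 - 3.2817*q - 0.1782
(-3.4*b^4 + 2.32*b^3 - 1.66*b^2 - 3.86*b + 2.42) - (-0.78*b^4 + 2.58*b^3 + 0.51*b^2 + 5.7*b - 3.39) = -2.62*b^4 - 0.26*b^3 - 2.17*b^2 - 9.56*b + 5.81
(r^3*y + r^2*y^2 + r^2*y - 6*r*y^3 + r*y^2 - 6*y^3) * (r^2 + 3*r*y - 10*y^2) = r^5*y + 4*r^4*y^2 + r^4*y - 13*r^3*y^3 + 4*r^3*y^2 - 28*r^2*y^4 - 13*r^2*y^3 + 60*r*y^5 - 28*r*y^4 + 60*y^5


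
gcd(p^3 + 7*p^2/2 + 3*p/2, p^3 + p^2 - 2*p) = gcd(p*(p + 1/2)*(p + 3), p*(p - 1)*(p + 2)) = p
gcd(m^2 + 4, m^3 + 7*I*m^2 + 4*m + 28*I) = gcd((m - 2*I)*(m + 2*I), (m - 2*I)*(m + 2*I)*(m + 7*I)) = m^2 + 4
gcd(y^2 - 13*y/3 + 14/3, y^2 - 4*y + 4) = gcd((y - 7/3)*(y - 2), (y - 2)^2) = y - 2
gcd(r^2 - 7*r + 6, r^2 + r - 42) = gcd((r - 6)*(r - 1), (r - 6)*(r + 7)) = r - 6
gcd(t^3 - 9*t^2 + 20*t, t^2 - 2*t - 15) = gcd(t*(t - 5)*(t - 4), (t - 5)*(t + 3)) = t - 5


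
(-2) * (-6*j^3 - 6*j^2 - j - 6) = 12*j^3 + 12*j^2 + 2*j + 12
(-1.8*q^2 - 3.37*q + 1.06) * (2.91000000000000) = -5.238*q^2 - 9.8067*q + 3.0846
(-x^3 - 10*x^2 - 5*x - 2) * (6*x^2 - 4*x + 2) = -6*x^5 - 56*x^4 + 8*x^3 - 12*x^2 - 2*x - 4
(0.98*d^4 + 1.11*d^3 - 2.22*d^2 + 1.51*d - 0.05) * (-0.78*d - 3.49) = -0.7644*d^5 - 4.286*d^4 - 2.1423*d^3 + 6.57*d^2 - 5.2309*d + 0.1745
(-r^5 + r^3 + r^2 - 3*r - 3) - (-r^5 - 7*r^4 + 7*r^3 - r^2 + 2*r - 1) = 7*r^4 - 6*r^3 + 2*r^2 - 5*r - 2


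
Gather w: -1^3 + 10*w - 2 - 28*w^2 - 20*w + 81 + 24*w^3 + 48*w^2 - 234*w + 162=24*w^3 + 20*w^2 - 244*w + 240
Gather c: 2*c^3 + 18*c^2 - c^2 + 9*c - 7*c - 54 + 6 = 2*c^3 + 17*c^2 + 2*c - 48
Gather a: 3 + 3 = 6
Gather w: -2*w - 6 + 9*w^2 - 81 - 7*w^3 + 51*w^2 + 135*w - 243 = -7*w^3 + 60*w^2 + 133*w - 330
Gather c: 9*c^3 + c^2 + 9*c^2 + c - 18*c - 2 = 9*c^3 + 10*c^2 - 17*c - 2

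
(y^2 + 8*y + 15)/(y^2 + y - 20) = (y + 3)/(y - 4)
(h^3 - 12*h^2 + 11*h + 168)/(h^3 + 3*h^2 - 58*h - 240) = (h^2 - 4*h - 21)/(h^2 + 11*h + 30)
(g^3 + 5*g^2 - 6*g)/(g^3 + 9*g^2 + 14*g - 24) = g/(g + 4)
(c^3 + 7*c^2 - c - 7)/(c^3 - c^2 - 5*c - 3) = (c^2 + 6*c - 7)/(c^2 - 2*c - 3)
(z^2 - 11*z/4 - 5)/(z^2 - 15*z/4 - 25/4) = (z - 4)/(z - 5)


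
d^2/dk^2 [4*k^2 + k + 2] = 8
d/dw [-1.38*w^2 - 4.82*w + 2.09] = -2.76*w - 4.82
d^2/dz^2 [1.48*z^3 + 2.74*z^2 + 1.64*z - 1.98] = 8.88*z + 5.48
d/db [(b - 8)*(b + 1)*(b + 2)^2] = 4*b^3 - 9*b^2 - 64*b - 60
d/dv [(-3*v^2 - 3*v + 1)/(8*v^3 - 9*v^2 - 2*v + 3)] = (24*v^4 + 48*v^3 - 45*v^2 - 7)/(64*v^6 - 144*v^5 + 49*v^4 + 84*v^3 - 50*v^2 - 12*v + 9)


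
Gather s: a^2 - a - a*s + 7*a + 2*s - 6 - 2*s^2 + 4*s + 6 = a^2 + 6*a - 2*s^2 + s*(6 - a)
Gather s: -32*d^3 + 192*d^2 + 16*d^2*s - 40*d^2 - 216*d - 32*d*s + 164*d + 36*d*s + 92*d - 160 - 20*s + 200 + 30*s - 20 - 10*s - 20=-32*d^3 + 152*d^2 + 40*d + s*(16*d^2 + 4*d)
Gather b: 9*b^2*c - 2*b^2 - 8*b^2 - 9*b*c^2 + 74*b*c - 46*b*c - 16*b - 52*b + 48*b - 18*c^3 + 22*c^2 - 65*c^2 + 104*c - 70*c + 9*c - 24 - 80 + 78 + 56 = b^2*(9*c - 10) + b*(-9*c^2 + 28*c - 20) - 18*c^3 - 43*c^2 + 43*c + 30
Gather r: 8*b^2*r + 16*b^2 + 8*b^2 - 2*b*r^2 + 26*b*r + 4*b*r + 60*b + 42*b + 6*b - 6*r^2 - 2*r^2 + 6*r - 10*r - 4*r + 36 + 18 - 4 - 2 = 24*b^2 + 108*b + r^2*(-2*b - 8) + r*(8*b^2 + 30*b - 8) + 48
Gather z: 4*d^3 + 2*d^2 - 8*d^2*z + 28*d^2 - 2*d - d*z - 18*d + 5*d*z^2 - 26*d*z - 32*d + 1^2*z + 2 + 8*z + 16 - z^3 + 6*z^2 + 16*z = 4*d^3 + 30*d^2 - 52*d - z^3 + z^2*(5*d + 6) + z*(-8*d^2 - 27*d + 25) + 18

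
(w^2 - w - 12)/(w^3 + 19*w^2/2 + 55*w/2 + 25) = 2*(w^2 - w - 12)/(2*w^3 + 19*w^2 + 55*w + 50)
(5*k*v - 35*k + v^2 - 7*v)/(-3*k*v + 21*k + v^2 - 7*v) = (5*k + v)/(-3*k + v)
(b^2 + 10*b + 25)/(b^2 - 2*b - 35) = (b + 5)/(b - 7)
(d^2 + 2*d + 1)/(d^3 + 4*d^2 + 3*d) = (d + 1)/(d*(d + 3))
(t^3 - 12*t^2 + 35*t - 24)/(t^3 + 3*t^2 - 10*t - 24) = (t^2 - 9*t + 8)/(t^2 + 6*t + 8)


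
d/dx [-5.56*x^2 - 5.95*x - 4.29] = -11.12*x - 5.95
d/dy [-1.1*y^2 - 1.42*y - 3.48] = -2.2*y - 1.42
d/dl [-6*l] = -6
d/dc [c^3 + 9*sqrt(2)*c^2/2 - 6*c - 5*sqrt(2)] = 3*c^2 + 9*sqrt(2)*c - 6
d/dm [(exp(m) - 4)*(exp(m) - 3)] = (2*exp(m) - 7)*exp(m)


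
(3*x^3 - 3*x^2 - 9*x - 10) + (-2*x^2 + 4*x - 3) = 3*x^3 - 5*x^2 - 5*x - 13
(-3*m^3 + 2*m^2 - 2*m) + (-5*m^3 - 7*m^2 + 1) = -8*m^3 - 5*m^2 - 2*m + 1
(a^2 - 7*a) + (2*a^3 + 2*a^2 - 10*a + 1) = 2*a^3 + 3*a^2 - 17*a + 1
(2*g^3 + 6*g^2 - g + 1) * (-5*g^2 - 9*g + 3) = -10*g^5 - 48*g^4 - 43*g^3 + 22*g^2 - 12*g + 3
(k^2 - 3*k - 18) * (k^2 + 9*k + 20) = k^4 + 6*k^3 - 25*k^2 - 222*k - 360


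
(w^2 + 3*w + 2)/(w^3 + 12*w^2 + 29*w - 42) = (w^2 + 3*w + 2)/(w^3 + 12*w^2 + 29*w - 42)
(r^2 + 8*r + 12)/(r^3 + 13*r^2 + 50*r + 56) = (r + 6)/(r^2 + 11*r + 28)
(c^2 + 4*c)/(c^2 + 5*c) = (c + 4)/(c + 5)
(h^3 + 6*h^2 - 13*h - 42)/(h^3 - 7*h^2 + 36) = (h + 7)/(h - 6)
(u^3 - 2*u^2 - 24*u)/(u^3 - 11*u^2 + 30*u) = (u + 4)/(u - 5)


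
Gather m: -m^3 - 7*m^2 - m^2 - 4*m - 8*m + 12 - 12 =-m^3 - 8*m^2 - 12*m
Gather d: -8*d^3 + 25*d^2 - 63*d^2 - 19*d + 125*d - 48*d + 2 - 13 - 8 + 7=-8*d^3 - 38*d^2 + 58*d - 12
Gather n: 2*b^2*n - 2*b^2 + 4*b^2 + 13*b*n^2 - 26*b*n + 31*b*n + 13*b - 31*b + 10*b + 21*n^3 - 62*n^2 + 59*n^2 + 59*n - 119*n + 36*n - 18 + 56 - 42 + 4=2*b^2 - 8*b + 21*n^3 + n^2*(13*b - 3) + n*(2*b^2 + 5*b - 24)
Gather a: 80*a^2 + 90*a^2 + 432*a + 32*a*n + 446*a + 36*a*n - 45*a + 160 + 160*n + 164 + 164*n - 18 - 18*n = 170*a^2 + a*(68*n + 833) + 306*n + 306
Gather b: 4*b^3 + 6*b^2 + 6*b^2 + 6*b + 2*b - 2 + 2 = 4*b^3 + 12*b^2 + 8*b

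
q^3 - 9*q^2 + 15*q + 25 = (q - 5)^2*(q + 1)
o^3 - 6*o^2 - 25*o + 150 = (o - 6)*(o - 5)*(o + 5)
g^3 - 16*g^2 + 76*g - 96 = (g - 8)*(g - 6)*(g - 2)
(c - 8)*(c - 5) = c^2 - 13*c + 40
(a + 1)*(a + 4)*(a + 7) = a^3 + 12*a^2 + 39*a + 28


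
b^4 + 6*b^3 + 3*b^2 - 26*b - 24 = (b - 2)*(b + 1)*(b + 3)*(b + 4)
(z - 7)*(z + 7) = z^2 - 49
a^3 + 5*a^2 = a^2*(a + 5)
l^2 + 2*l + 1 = (l + 1)^2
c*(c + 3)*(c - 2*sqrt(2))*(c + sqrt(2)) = c^4 - sqrt(2)*c^3 + 3*c^3 - 3*sqrt(2)*c^2 - 4*c^2 - 12*c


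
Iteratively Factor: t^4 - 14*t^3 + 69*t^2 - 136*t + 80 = (t - 5)*(t^3 - 9*t^2 + 24*t - 16) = (t - 5)*(t - 4)*(t^2 - 5*t + 4) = (t - 5)*(t - 4)^2*(t - 1)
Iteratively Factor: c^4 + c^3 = (c)*(c^3 + c^2) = c^2*(c^2 + c) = c^2*(c + 1)*(c)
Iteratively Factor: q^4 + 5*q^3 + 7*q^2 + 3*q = (q)*(q^3 + 5*q^2 + 7*q + 3) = q*(q + 1)*(q^2 + 4*q + 3) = q*(q + 1)*(q + 3)*(q + 1)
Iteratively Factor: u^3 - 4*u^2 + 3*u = (u - 1)*(u^2 - 3*u) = u*(u - 1)*(u - 3)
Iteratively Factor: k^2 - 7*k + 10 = (k - 2)*(k - 5)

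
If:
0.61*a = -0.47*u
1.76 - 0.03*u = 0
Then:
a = -45.20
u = 58.67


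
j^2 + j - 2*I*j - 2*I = (j + 1)*(j - 2*I)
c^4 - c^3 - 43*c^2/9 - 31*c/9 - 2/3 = (c - 3)*(c + 1/3)*(c + 2/3)*(c + 1)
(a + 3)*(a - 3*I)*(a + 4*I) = a^3 + 3*a^2 + I*a^2 + 12*a + 3*I*a + 36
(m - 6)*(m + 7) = m^2 + m - 42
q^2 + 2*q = q*(q + 2)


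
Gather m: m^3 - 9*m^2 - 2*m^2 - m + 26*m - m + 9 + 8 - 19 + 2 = m^3 - 11*m^2 + 24*m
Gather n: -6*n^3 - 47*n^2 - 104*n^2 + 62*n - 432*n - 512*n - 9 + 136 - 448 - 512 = -6*n^3 - 151*n^2 - 882*n - 833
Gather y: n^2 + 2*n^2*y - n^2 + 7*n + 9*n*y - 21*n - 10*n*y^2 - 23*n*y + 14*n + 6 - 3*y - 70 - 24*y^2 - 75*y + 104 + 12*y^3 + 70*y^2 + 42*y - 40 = 12*y^3 + y^2*(46 - 10*n) + y*(2*n^2 - 14*n - 36)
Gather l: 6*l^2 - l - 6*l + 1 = 6*l^2 - 7*l + 1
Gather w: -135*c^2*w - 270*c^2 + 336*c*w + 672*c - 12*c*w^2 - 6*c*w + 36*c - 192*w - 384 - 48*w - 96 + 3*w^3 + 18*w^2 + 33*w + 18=-270*c^2 + 708*c + 3*w^3 + w^2*(18 - 12*c) + w*(-135*c^2 + 330*c - 207) - 462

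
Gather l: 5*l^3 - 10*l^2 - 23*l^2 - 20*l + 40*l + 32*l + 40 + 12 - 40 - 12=5*l^3 - 33*l^2 + 52*l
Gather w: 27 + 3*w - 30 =3*w - 3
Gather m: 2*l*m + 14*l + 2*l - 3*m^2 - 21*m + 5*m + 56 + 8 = 16*l - 3*m^2 + m*(2*l - 16) + 64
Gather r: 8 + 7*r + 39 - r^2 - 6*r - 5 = -r^2 + r + 42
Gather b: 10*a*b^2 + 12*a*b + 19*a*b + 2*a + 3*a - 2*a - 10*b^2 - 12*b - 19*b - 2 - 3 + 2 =3*a + b^2*(10*a - 10) + b*(31*a - 31) - 3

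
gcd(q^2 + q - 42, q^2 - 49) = q + 7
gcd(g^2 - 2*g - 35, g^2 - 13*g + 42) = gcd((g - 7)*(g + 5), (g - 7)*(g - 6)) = g - 7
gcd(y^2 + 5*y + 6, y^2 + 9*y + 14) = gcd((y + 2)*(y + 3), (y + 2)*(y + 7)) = y + 2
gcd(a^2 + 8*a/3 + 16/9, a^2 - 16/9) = a + 4/3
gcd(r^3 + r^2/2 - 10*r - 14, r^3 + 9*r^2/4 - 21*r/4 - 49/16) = 1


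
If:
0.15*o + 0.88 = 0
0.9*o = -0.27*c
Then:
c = 19.56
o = -5.87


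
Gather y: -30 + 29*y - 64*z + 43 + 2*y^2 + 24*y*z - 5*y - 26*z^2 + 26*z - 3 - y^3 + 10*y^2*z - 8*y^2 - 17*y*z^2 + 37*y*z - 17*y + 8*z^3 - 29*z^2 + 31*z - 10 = -y^3 + y^2*(10*z - 6) + y*(-17*z^2 + 61*z + 7) + 8*z^3 - 55*z^2 - 7*z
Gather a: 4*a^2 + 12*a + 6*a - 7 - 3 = 4*a^2 + 18*a - 10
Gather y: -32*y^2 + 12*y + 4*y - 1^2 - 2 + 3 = -32*y^2 + 16*y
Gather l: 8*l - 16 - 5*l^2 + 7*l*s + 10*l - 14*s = -5*l^2 + l*(7*s + 18) - 14*s - 16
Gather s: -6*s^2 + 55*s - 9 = -6*s^2 + 55*s - 9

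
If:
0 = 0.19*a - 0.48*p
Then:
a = 2.52631578947368*p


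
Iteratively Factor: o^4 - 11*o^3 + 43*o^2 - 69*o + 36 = (o - 4)*(o^3 - 7*o^2 + 15*o - 9) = (o - 4)*(o - 1)*(o^2 - 6*o + 9) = (o - 4)*(o - 3)*(o - 1)*(o - 3)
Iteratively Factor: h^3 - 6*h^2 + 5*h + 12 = (h - 3)*(h^2 - 3*h - 4) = (h - 3)*(h + 1)*(h - 4)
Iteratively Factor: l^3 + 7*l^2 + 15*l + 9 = (l + 1)*(l^2 + 6*l + 9) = (l + 1)*(l + 3)*(l + 3)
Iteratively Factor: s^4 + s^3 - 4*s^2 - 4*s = (s + 1)*(s^3 - 4*s) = (s - 2)*(s + 1)*(s^2 + 2*s) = s*(s - 2)*(s + 1)*(s + 2)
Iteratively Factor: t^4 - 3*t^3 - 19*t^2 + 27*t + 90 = (t - 5)*(t^3 + 2*t^2 - 9*t - 18) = (t - 5)*(t + 2)*(t^2 - 9) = (t - 5)*(t + 2)*(t + 3)*(t - 3)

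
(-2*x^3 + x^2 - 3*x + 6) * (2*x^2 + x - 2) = -4*x^5 - x^3 + 7*x^2 + 12*x - 12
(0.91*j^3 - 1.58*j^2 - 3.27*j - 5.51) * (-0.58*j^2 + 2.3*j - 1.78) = -0.5278*j^5 + 3.0094*j^4 - 3.3572*j^3 - 1.5128*j^2 - 6.8524*j + 9.8078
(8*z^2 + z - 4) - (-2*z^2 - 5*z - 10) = 10*z^2 + 6*z + 6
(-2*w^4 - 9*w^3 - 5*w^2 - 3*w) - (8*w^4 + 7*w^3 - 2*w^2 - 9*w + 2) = -10*w^4 - 16*w^3 - 3*w^2 + 6*w - 2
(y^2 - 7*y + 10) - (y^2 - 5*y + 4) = 6 - 2*y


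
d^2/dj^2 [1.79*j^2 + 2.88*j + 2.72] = 3.58000000000000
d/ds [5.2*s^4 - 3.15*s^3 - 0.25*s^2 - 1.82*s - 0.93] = 20.8*s^3 - 9.45*s^2 - 0.5*s - 1.82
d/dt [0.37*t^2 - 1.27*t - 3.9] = 0.74*t - 1.27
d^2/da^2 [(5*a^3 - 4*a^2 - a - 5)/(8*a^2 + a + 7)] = 2*(-307*a^3 - 183*a^2 + 783*a + 86)/(512*a^6 + 192*a^5 + 1368*a^4 + 337*a^3 + 1197*a^2 + 147*a + 343)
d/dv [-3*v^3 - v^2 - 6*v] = -9*v^2 - 2*v - 6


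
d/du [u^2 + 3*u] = 2*u + 3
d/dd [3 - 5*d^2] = -10*d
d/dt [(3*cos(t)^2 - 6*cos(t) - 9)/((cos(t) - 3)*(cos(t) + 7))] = -18*sin(t)/(cos(t) + 7)^2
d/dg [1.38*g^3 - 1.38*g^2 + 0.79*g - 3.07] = 4.14*g^2 - 2.76*g + 0.79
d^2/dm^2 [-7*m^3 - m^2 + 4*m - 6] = -42*m - 2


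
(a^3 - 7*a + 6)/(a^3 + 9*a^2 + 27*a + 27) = (a^2 - 3*a + 2)/(a^2 + 6*a + 9)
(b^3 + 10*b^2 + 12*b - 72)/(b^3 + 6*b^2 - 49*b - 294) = (b^2 + 4*b - 12)/(b^2 - 49)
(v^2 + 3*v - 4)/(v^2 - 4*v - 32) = (v - 1)/(v - 8)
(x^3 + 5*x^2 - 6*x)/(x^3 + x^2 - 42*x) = (x^2 + 5*x - 6)/(x^2 + x - 42)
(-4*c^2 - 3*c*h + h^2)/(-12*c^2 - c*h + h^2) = (c + h)/(3*c + h)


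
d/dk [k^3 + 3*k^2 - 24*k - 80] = 3*k^2 + 6*k - 24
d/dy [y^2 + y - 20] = 2*y + 1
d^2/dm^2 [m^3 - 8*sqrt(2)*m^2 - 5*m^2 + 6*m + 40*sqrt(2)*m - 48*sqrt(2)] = 6*m - 16*sqrt(2) - 10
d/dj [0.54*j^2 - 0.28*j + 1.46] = 1.08*j - 0.28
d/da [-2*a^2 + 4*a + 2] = 4 - 4*a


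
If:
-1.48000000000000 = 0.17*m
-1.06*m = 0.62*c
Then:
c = 14.88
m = -8.71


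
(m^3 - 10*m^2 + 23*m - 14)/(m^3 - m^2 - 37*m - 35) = (m^2 - 3*m + 2)/(m^2 + 6*m + 5)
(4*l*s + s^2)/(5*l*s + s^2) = (4*l + s)/(5*l + s)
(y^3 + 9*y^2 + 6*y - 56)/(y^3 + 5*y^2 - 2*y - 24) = (y + 7)/(y + 3)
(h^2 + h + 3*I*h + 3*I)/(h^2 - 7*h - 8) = (h + 3*I)/(h - 8)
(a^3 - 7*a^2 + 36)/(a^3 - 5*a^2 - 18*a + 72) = (a + 2)/(a + 4)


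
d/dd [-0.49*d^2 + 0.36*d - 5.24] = 0.36 - 0.98*d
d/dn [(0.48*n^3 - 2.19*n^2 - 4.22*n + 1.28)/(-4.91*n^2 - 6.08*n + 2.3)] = (-2.3568*n^4 - 5.8368*n^3 - 4.093*n^2 + 2.4956*n - 1.9236)/(24.1081*n^4 + 59.7056*n^3 + 14.3804*n^2 - 27.968*n + 5.29)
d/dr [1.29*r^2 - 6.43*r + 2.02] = 2.58*r - 6.43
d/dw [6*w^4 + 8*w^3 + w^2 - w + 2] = 24*w^3 + 24*w^2 + 2*w - 1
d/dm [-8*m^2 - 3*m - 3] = -16*m - 3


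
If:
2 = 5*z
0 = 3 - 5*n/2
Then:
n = 6/5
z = 2/5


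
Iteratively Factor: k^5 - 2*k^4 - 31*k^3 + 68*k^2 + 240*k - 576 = (k - 3)*(k^4 + k^3 - 28*k^2 - 16*k + 192) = (k - 3)*(k + 4)*(k^3 - 3*k^2 - 16*k + 48) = (k - 3)^2*(k + 4)*(k^2 - 16) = (k - 4)*(k - 3)^2*(k + 4)*(k + 4)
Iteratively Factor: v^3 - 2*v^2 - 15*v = (v)*(v^2 - 2*v - 15) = v*(v + 3)*(v - 5)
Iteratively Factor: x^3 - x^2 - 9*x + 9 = (x - 1)*(x^2 - 9) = (x - 3)*(x - 1)*(x + 3)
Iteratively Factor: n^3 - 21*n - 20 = (n - 5)*(n^2 + 5*n + 4) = (n - 5)*(n + 4)*(n + 1)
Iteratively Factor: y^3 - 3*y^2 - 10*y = (y - 5)*(y^2 + 2*y) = y*(y - 5)*(y + 2)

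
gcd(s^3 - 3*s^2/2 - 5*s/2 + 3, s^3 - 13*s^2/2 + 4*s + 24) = s + 3/2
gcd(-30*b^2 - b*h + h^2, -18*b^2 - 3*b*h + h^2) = 6*b - h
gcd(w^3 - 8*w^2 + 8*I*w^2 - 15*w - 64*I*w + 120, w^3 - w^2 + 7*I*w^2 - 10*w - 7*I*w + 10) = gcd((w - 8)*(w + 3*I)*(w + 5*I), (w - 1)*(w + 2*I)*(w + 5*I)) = w + 5*I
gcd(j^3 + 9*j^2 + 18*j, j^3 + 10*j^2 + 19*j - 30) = j + 6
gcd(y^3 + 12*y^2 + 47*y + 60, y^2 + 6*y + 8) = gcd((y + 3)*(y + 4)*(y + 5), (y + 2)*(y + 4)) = y + 4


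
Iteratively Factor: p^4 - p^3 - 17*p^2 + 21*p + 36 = (p - 3)*(p^3 + 2*p^2 - 11*p - 12) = (p - 3)*(p + 1)*(p^2 + p - 12) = (p - 3)^2*(p + 1)*(p + 4)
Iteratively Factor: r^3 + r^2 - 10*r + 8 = (r + 4)*(r^2 - 3*r + 2) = (r - 1)*(r + 4)*(r - 2)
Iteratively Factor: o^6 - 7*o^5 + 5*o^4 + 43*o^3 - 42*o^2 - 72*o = (o - 3)*(o^5 - 4*o^4 - 7*o^3 + 22*o^2 + 24*o) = (o - 4)*(o - 3)*(o^4 - 7*o^2 - 6*o) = (o - 4)*(o - 3)*(o + 2)*(o^3 - 2*o^2 - 3*o) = (o - 4)*(o - 3)^2*(o + 2)*(o^2 + o) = (o - 4)*(o - 3)^2*(o + 1)*(o + 2)*(o)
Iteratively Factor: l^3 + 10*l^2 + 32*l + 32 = (l + 4)*(l^2 + 6*l + 8) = (l + 2)*(l + 4)*(l + 4)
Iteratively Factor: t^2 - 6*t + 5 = (t - 5)*(t - 1)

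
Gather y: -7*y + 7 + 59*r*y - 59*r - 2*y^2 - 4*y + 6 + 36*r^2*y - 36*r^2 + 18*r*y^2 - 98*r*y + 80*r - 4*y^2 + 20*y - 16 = -36*r^2 + 21*r + y^2*(18*r - 6) + y*(36*r^2 - 39*r + 9) - 3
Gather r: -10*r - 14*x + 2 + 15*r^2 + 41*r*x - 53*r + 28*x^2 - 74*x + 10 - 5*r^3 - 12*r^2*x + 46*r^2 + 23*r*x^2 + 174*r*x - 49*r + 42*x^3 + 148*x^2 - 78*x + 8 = -5*r^3 + r^2*(61 - 12*x) + r*(23*x^2 + 215*x - 112) + 42*x^3 + 176*x^2 - 166*x + 20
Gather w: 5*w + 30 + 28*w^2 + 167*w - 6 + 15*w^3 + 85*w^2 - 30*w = 15*w^3 + 113*w^2 + 142*w + 24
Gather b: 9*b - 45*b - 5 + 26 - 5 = 16 - 36*b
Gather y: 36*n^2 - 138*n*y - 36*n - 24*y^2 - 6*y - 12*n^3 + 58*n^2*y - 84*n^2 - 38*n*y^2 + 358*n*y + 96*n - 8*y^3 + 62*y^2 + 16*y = -12*n^3 - 48*n^2 + 60*n - 8*y^3 + y^2*(38 - 38*n) + y*(58*n^2 + 220*n + 10)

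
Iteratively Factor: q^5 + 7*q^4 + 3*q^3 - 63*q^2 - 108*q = (q)*(q^4 + 7*q^3 + 3*q^2 - 63*q - 108) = q*(q + 3)*(q^3 + 4*q^2 - 9*q - 36) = q*(q + 3)^2*(q^2 + q - 12) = q*(q + 3)^2*(q + 4)*(q - 3)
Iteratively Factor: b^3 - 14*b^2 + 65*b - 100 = (b - 4)*(b^2 - 10*b + 25) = (b - 5)*(b - 4)*(b - 5)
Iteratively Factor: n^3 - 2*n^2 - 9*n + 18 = (n + 3)*(n^2 - 5*n + 6) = (n - 3)*(n + 3)*(n - 2)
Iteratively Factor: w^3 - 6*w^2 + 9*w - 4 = (w - 4)*(w^2 - 2*w + 1) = (w - 4)*(w - 1)*(w - 1)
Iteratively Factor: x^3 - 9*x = (x)*(x^2 - 9) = x*(x + 3)*(x - 3)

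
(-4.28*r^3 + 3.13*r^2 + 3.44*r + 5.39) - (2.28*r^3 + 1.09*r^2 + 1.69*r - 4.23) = -6.56*r^3 + 2.04*r^2 + 1.75*r + 9.62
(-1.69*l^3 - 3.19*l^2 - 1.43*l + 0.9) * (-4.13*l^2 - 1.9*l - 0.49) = 6.9797*l^5 + 16.3857*l^4 + 12.795*l^3 + 0.563099999999999*l^2 - 1.0093*l - 0.441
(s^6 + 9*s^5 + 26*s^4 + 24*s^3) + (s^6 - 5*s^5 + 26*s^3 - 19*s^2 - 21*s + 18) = 2*s^6 + 4*s^5 + 26*s^4 + 50*s^3 - 19*s^2 - 21*s + 18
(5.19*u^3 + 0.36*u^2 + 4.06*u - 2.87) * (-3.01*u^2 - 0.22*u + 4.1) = -15.6219*u^5 - 2.2254*u^4 + 8.9792*u^3 + 9.2215*u^2 + 17.2774*u - 11.767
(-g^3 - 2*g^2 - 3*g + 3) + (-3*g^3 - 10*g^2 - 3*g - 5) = -4*g^3 - 12*g^2 - 6*g - 2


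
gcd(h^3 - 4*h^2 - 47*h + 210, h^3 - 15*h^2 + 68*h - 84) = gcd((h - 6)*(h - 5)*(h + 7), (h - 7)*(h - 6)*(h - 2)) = h - 6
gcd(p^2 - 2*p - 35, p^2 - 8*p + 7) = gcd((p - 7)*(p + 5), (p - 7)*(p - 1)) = p - 7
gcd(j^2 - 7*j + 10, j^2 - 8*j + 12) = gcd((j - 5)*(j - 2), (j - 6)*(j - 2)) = j - 2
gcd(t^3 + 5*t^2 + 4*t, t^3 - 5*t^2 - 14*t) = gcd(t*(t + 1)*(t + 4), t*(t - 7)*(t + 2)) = t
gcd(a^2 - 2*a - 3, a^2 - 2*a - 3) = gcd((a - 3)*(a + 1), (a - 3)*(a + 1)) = a^2 - 2*a - 3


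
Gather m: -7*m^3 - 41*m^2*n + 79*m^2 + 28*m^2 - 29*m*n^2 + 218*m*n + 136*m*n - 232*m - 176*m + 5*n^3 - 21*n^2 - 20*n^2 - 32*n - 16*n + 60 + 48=-7*m^3 + m^2*(107 - 41*n) + m*(-29*n^2 + 354*n - 408) + 5*n^3 - 41*n^2 - 48*n + 108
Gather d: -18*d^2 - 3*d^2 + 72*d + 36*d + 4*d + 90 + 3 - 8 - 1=-21*d^2 + 112*d + 84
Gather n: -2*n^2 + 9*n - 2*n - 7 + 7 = -2*n^2 + 7*n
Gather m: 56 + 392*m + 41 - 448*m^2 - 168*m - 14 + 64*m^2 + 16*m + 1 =-384*m^2 + 240*m + 84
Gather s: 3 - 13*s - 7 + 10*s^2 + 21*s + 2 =10*s^2 + 8*s - 2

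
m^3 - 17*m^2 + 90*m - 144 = (m - 8)*(m - 6)*(m - 3)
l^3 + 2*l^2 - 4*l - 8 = (l - 2)*(l + 2)^2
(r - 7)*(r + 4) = r^2 - 3*r - 28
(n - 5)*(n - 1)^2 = n^3 - 7*n^2 + 11*n - 5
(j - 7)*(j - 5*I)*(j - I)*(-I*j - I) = -I*j^4 - 6*j^3 + 6*I*j^3 + 36*j^2 + 12*I*j^2 + 42*j - 30*I*j - 35*I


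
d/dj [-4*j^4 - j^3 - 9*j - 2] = -16*j^3 - 3*j^2 - 9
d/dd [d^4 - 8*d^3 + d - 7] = 4*d^3 - 24*d^2 + 1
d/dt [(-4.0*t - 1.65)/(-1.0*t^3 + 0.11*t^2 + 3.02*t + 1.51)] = (-8.0*t^3 - 4.51*t^2 + 0.363*t - 1.057)/(1.0*t^6 - 0.22*t^5 - 6.0279*t^4 - 2.3556*t^3 + 9.4526*t^2 + 9.1204*t + 2.2801)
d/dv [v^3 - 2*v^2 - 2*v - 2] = 3*v^2 - 4*v - 2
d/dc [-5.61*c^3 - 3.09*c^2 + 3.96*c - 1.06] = -16.83*c^2 - 6.18*c + 3.96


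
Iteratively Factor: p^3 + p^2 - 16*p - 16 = (p + 1)*(p^2 - 16) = (p - 4)*(p + 1)*(p + 4)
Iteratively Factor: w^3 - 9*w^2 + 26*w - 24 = (w - 4)*(w^2 - 5*w + 6) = (w - 4)*(w - 2)*(w - 3)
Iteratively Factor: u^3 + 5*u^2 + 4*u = (u + 4)*(u^2 + u) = u*(u + 4)*(u + 1)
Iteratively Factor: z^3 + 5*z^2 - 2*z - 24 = (z + 4)*(z^2 + z - 6) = (z - 2)*(z + 4)*(z + 3)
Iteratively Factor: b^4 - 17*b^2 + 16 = (b + 1)*(b^3 - b^2 - 16*b + 16) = (b + 1)*(b + 4)*(b^2 - 5*b + 4) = (b - 1)*(b + 1)*(b + 4)*(b - 4)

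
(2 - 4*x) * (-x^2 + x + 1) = 4*x^3 - 6*x^2 - 2*x + 2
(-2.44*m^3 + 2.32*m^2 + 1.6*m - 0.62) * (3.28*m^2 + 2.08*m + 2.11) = -8.0032*m^5 + 2.5344*m^4 + 4.9252*m^3 + 6.1896*m^2 + 2.0864*m - 1.3082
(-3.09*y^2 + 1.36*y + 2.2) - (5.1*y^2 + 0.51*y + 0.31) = -8.19*y^2 + 0.85*y + 1.89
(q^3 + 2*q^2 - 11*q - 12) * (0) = 0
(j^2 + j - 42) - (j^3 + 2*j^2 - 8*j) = -j^3 - j^2 + 9*j - 42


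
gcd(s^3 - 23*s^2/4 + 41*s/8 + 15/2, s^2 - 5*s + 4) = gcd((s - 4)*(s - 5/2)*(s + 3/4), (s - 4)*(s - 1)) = s - 4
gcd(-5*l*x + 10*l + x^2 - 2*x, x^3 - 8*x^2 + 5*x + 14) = x - 2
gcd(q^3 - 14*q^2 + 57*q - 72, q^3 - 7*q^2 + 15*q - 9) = q^2 - 6*q + 9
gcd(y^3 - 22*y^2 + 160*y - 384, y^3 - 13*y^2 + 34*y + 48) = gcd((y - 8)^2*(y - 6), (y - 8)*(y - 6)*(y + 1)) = y^2 - 14*y + 48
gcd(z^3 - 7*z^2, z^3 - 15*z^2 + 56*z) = z^2 - 7*z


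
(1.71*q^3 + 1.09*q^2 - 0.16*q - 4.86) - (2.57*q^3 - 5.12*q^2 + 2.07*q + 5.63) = -0.86*q^3 + 6.21*q^2 - 2.23*q - 10.49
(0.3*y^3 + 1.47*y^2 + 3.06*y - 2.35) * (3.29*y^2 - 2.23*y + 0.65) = 0.987*y^5 + 4.1673*y^4 + 6.9843*y^3 - 13.5998*y^2 + 7.2295*y - 1.5275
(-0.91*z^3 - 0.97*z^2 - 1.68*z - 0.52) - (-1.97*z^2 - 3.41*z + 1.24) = -0.91*z^3 + 1.0*z^2 + 1.73*z - 1.76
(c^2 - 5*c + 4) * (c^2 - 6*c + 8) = c^4 - 11*c^3 + 42*c^2 - 64*c + 32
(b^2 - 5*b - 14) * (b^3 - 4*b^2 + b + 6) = b^5 - 9*b^4 + 7*b^3 + 57*b^2 - 44*b - 84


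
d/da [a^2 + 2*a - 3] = 2*a + 2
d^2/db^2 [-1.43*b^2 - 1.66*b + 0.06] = -2.86000000000000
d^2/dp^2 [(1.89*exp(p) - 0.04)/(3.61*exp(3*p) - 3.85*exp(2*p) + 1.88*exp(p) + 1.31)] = (98.522676*exp(6*p) - 83.496051*exp(5*p) - 17.178343*exp(4*p) - 105.428711*exp(3*p) + 59.764326*exp(2*p) - 5.603028*exp(p) + 3.341941)*exp(p)/(47.045881*exp(9*p) - 150.520755*exp(8*p) + 234.028719*exp(7*p) - 162.625552*exp(6*p) + 12.634242*exp(5*p) + 70.774353*exp(4*p) - 31.660645*exp(3*p) - 5.93076300000001*exp(2*p) + 9.678804*exp(p) + 2.248091)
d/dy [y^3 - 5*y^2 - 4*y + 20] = 3*y^2 - 10*y - 4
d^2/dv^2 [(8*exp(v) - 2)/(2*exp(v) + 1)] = (12 - 24*exp(v))*exp(v)/(8*exp(3*v) + 12*exp(2*v) + 6*exp(v) + 1)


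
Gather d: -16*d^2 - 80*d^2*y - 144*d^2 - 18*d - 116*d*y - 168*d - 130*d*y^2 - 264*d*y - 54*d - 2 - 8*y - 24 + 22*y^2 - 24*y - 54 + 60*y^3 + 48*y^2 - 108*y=d^2*(-80*y - 160) + d*(-130*y^2 - 380*y - 240) + 60*y^3 + 70*y^2 - 140*y - 80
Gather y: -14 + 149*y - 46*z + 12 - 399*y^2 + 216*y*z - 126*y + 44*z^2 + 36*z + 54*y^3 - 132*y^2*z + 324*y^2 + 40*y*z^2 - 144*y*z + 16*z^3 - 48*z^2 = 54*y^3 + y^2*(-132*z - 75) + y*(40*z^2 + 72*z + 23) + 16*z^3 - 4*z^2 - 10*z - 2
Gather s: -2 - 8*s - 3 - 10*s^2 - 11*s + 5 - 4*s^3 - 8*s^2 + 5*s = -4*s^3 - 18*s^2 - 14*s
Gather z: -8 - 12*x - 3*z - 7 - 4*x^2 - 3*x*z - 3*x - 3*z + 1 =-4*x^2 - 15*x + z*(-3*x - 6) - 14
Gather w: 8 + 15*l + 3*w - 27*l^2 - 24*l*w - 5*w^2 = -27*l^2 + 15*l - 5*w^2 + w*(3 - 24*l) + 8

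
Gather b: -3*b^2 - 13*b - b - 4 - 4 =-3*b^2 - 14*b - 8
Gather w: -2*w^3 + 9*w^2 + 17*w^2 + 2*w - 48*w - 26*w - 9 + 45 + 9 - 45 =-2*w^3 + 26*w^2 - 72*w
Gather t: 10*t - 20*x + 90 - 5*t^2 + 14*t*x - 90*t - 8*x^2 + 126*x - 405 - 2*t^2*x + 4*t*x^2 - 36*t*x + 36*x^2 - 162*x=t^2*(-2*x - 5) + t*(4*x^2 - 22*x - 80) + 28*x^2 - 56*x - 315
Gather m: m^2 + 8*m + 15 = m^2 + 8*m + 15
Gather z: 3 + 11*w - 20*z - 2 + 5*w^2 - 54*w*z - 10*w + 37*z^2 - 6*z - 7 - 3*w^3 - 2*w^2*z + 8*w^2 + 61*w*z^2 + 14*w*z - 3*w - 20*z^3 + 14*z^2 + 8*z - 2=-3*w^3 + 13*w^2 - 2*w - 20*z^3 + z^2*(61*w + 51) + z*(-2*w^2 - 40*w - 18) - 8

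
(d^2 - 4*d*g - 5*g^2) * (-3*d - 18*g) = -3*d^3 - 6*d^2*g + 87*d*g^2 + 90*g^3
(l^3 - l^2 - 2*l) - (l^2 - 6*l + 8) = l^3 - 2*l^2 + 4*l - 8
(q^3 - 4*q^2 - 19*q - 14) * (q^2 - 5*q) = q^5 - 9*q^4 + q^3 + 81*q^2 + 70*q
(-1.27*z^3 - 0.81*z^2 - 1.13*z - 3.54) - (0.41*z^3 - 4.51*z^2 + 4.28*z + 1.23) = -1.68*z^3 + 3.7*z^2 - 5.41*z - 4.77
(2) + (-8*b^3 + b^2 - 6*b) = -8*b^3 + b^2 - 6*b + 2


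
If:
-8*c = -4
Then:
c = 1/2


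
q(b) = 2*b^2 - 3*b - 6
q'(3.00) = 9.00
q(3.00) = 3.00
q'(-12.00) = -51.00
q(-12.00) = 318.00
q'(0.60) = -0.60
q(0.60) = -7.08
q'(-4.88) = -22.52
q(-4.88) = 56.27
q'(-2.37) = -12.48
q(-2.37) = 12.34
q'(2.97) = 8.88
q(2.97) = 2.73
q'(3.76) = 12.04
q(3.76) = 11.00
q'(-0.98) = -6.92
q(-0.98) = -1.14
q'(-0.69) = -5.76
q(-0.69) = -2.98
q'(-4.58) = -21.32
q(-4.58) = 49.69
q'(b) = 4*b - 3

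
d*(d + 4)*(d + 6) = d^3 + 10*d^2 + 24*d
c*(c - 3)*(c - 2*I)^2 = c^4 - 3*c^3 - 4*I*c^3 - 4*c^2 + 12*I*c^2 + 12*c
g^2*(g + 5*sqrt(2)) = g^3 + 5*sqrt(2)*g^2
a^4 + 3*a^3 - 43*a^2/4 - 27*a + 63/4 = (a - 3)*(a - 1/2)*(a + 3)*(a + 7/2)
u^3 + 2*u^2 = u^2*(u + 2)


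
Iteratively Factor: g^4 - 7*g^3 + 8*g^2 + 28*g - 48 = (g - 2)*(g^3 - 5*g^2 - 2*g + 24) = (g - 4)*(g - 2)*(g^2 - g - 6) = (g - 4)*(g - 2)*(g + 2)*(g - 3)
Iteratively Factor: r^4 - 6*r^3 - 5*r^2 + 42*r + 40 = (r - 5)*(r^3 - r^2 - 10*r - 8) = (r - 5)*(r + 1)*(r^2 - 2*r - 8) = (r - 5)*(r - 4)*(r + 1)*(r + 2)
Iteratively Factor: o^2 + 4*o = (o + 4)*(o)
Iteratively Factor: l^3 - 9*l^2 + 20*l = (l - 4)*(l^2 - 5*l) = (l - 5)*(l - 4)*(l)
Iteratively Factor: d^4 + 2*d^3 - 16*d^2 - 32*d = (d + 4)*(d^3 - 2*d^2 - 8*d) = (d + 2)*(d + 4)*(d^2 - 4*d) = d*(d + 2)*(d + 4)*(d - 4)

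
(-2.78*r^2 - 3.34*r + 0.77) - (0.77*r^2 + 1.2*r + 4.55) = -3.55*r^2 - 4.54*r - 3.78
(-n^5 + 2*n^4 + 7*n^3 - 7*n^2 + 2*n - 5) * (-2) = 2*n^5 - 4*n^4 - 14*n^3 + 14*n^2 - 4*n + 10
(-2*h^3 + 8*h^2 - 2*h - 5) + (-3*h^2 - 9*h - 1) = -2*h^3 + 5*h^2 - 11*h - 6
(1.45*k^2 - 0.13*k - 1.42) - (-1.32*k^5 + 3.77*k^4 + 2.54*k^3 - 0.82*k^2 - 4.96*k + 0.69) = 1.32*k^5 - 3.77*k^4 - 2.54*k^3 + 2.27*k^2 + 4.83*k - 2.11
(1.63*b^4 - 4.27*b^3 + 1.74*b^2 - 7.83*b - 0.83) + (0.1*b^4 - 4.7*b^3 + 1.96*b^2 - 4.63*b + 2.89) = 1.73*b^4 - 8.97*b^3 + 3.7*b^2 - 12.46*b + 2.06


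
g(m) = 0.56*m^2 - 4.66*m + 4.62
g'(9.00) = 5.42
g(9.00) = 8.04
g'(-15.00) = -21.46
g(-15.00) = 200.52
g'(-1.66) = -6.52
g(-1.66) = 13.90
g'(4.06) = -0.11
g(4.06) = -5.07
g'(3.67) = -0.55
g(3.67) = -4.94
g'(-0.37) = -5.07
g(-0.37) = 6.42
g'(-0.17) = -4.85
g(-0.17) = 5.43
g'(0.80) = -3.76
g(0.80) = 1.25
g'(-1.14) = -5.94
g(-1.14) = 10.66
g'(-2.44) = -7.39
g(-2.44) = 19.32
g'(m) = 1.12*m - 4.66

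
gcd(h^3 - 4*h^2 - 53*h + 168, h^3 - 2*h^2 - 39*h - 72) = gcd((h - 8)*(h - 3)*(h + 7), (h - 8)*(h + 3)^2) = h - 8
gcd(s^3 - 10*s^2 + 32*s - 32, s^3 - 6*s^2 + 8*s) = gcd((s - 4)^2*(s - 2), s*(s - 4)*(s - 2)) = s^2 - 6*s + 8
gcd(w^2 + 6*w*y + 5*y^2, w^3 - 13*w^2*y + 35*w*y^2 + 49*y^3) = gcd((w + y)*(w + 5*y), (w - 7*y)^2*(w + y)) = w + y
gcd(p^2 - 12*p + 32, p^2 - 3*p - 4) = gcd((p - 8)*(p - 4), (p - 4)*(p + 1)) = p - 4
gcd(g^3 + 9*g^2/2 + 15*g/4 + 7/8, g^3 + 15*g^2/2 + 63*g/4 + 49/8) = g^2 + 4*g + 7/4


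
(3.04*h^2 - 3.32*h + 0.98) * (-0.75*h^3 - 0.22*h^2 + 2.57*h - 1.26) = -2.28*h^5 + 1.8212*h^4 + 7.8082*h^3 - 12.5784*h^2 + 6.7018*h - 1.2348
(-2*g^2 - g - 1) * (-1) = 2*g^2 + g + 1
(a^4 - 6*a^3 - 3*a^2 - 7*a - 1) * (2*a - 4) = 2*a^5 - 16*a^4 + 18*a^3 - 2*a^2 + 26*a + 4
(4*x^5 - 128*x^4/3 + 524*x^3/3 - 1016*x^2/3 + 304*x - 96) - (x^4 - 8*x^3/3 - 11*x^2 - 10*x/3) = 4*x^5 - 131*x^4/3 + 532*x^3/3 - 983*x^2/3 + 922*x/3 - 96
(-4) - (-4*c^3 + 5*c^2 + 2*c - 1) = 4*c^3 - 5*c^2 - 2*c - 3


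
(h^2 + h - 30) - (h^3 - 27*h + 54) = -h^3 + h^2 + 28*h - 84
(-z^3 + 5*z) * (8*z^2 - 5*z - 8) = -8*z^5 + 5*z^4 + 48*z^3 - 25*z^2 - 40*z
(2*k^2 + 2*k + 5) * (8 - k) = -2*k^3 + 14*k^2 + 11*k + 40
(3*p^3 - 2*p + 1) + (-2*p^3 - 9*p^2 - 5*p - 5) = p^3 - 9*p^2 - 7*p - 4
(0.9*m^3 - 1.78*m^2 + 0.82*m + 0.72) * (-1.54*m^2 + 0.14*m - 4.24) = -1.386*m^5 + 2.8672*m^4 - 5.328*m^3 + 6.5532*m^2 - 3.376*m - 3.0528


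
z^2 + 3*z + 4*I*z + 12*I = (z + 3)*(z + 4*I)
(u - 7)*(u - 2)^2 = u^3 - 11*u^2 + 32*u - 28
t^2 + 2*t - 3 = (t - 1)*(t + 3)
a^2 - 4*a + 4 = (a - 2)^2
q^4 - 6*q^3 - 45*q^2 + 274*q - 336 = (q - 8)*(q - 3)*(q - 2)*(q + 7)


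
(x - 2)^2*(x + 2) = x^3 - 2*x^2 - 4*x + 8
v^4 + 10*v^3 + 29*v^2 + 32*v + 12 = (v + 1)^2*(v + 2)*(v + 6)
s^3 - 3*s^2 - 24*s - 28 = (s - 7)*(s + 2)^2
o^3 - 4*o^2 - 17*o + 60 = (o - 5)*(o - 3)*(o + 4)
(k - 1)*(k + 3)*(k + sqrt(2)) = k^3 + sqrt(2)*k^2 + 2*k^2 - 3*k + 2*sqrt(2)*k - 3*sqrt(2)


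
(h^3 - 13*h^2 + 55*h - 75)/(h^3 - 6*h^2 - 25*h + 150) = (h^2 - 8*h + 15)/(h^2 - h - 30)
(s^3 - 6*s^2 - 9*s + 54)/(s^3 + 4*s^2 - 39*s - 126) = (s - 3)/(s + 7)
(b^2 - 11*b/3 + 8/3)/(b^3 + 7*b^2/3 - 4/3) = (3*b^2 - 11*b + 8)/(3*b^3 + 7*b^2 - 4)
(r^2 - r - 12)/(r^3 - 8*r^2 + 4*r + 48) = (r + 3)/(r^2 - 4*r - 12)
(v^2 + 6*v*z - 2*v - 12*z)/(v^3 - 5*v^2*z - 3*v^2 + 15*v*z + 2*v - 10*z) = (-v - 6*z)/(-v^2 + 5*v*z + v - 5*z)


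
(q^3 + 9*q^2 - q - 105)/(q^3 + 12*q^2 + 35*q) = (q - 3)/q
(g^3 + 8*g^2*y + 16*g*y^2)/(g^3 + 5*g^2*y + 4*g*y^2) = (g + 4*y)/(g + y)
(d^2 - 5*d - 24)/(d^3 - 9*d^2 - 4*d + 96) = 1/(d - 4)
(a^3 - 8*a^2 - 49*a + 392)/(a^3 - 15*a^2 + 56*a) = (a + 7)/a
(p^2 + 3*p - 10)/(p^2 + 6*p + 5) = (p - 2)/(p + 1)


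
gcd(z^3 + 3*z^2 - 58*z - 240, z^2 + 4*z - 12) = z + 6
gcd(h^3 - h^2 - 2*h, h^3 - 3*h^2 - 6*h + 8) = 1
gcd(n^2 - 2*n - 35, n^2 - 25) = n + 5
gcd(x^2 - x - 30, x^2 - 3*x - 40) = x + 5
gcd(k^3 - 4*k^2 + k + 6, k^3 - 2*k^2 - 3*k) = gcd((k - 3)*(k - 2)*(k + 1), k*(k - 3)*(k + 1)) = k^2 - 2*k - 3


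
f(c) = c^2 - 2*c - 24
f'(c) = 2*c - 2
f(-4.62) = 6.58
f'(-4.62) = -11.24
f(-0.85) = -21.58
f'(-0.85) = -3.70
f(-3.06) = -8.52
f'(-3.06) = -8.12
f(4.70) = -11.31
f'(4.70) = 7.40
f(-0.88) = -21.47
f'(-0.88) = -3.76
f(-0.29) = -23.34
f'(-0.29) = -2.58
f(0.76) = -24.94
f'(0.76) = -0.48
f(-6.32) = 28.58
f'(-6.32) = -14.64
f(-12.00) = 144.00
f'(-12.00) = -26.00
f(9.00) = 39.00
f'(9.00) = 16.00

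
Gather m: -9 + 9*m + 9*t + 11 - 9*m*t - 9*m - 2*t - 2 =-9*m*t + 7*t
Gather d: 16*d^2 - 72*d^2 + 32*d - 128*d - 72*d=-56*d^2 - 168*d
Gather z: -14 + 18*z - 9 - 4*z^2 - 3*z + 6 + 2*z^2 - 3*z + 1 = -2*z^2 + 12*z - 16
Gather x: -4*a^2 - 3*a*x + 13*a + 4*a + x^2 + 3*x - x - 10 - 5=-4*a^2 + 17*a + x^2 + x*(2 - 3*a) - 15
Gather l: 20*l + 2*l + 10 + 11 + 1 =22*l + 22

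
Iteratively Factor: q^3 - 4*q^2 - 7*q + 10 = (q - 1)*(q^2 - 3*q - 10) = (q - 5)*(q - 1)*(q + 2)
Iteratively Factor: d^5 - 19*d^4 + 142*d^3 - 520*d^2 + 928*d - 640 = (d - 5)*(d^4 - 14*d^3 + 72*d^2 - 160*d + 128) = (d - 5)*(d - 4)*(d^3 - 10*d^2 + 32*d - 32) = (d - 5)*(d - 4)*(d - 2)*(d^2 - 8*d + 16) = (d - 5)*(d - 4)^2*(d - 2)*(d - 4)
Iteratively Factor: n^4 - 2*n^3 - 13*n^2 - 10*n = (n)*(n^3 - 2*n^2 - 13*n - 10) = n*(n + 1)*(n^2 - 3*n - 10) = n*(n + 1)*(n + 2)*(n - 5)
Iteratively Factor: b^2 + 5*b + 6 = (b + 2)*(b + 3)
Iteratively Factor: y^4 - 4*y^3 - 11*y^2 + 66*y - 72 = (y - 3)*(y^3 - y^2 - 14*y + 24) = (y - 3)*(y + 4)*(y^2 - 5*y + 6) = (y - 3)^2*(y + 4)*(y - 2)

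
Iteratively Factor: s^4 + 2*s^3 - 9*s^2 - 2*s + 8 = (s + 4)*(s^3 - 2*s^2 - s + 2) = (s - 1)*(s + 4)*(s^2 - s - 2) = (s - 2)*(s - 1)*(s + 4)*(s + 1)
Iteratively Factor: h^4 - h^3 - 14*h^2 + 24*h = (h - 3)*(h^3 + 2*h^2 - 8*h) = (h - 3)*(h + 4)*(h^2 - 2*h) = h*(h - 3)*(h + 4)*(h - 2)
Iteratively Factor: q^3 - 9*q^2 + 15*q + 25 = (q - 5)*(q^2 - 4*q - 5) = (q - 5)*(q + 1)*(q - 5)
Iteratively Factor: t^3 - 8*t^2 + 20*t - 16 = (t - 2)*(t^2 - 6*t + 8) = (t - 2)^2*(t - 4)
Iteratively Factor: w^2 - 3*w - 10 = (w + 2)*(w - 5)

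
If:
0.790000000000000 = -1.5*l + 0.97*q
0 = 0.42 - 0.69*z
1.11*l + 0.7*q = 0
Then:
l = -0.26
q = 0.41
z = 0.61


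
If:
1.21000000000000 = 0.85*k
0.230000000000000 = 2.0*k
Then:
No Solution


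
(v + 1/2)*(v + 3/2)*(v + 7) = v^3 + 9*v^2 + 59*v/4 + 21/4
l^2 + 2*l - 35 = (l - 5)*(l + 7)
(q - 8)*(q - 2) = q^2 - 10*q + 16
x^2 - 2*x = x*(x - 2)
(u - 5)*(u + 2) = u^2 - 3*u - 10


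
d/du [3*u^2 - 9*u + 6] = 6*u - 9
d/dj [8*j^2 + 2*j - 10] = 16*j + 2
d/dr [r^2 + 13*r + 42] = 2*r + 13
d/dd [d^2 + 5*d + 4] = 2*d + 5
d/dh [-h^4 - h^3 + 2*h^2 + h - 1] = -4*h^3 - 3*h^2 + 4*h + 1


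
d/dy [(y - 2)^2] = 2*y - 4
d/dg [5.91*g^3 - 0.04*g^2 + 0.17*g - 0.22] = 17.73*g^2 - 0.08*g + 0.17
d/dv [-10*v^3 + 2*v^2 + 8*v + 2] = -30*v^2 + 4*v + 8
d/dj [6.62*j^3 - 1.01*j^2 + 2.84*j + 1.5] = 19.86*j^2 - 2.02*j + 2.84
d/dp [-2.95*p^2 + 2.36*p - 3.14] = 2.36 - 5.9*p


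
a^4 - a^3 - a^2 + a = a*(a - 1)^2*(a + 1)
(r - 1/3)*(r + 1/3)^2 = r^3 + r^2/3 - r/9 - 1/27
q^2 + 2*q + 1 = (q + 1)^2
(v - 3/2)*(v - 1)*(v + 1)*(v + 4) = v^4 + 5*v^3/2 - 7*v^2 - 5*v/2 + 6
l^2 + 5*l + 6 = (l + 2)*(l + 3)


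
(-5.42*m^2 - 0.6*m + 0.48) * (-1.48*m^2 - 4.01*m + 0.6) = 8.0216*m^4 + 22.6222*m^3 - 1.5564*m^2 - 2.2848*m + 0.288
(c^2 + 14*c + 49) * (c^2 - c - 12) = c^4 + 13*c^3 + 23*c^2 - 217*c - 588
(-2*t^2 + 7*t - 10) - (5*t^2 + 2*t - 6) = -7*t^2 + 5*t - 4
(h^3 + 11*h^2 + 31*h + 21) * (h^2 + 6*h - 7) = h^5 + 17*h^4 + 90*h^3 + 130*h^2 - 91*h - 147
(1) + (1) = 2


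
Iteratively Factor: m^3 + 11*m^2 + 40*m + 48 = (m + 4)*(m^2 + 7*m + 12) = (m + 3)*(m + 4)*(m + 4)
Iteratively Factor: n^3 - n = (n - 1)*(n^2 + n) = n*(n - 1)*(n + 1)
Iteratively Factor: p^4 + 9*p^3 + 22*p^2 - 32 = (p - 1)*(p^3 + 10*p^2 + 32*p + 32) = (p - 1)*(p + 4)*(p^2 + 6*p + 8) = (p - 1)*(p + 2)*(p + 4)*(p + 4)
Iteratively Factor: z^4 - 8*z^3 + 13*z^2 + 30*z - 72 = (z + 2)*(z^3 - 10*z^2 + 33*z - 36) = (z - 4)*(z + 2)*(z^2 - 6*z + 9) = (z - 4)*(z - 3)*(z + 2)*(z - 3)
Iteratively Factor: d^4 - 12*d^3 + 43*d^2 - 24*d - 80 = (d - 4)*(d^3 - 8*d^2 + 11*d + 20) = (d - 4)^2*(d^2 - 4*d - 5) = (d - 4)^2*(d + 1)*(d - 5)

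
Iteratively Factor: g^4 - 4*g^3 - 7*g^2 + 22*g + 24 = (g - 4)*(g^3 - 7*g - 6) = (g - 4)*(g + 1)*(g^2 - g - 6) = (g - 4)*(g - 3)*(g + 1)*(g + 2)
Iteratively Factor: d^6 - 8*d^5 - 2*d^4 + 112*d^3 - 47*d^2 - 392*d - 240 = (d + 3)*(d^5 - 11*d^4 + 31*d^3 + 19*d^2 - 104*d - 80) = (d - 4)*(d + 3)*(d^4 - 7*d^3 + 3*d^2 + 31*d + 20) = (d - 4)*(d + 1)*(d + 3)*(d^3 - 8*d^2 + 11*d + 20) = (d - 4)*(d + 1)^2*(d + 3)*(d^2 - 9*d + 20) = (d - 5)*(d - 4)*(d + 1)^2*(d + 3)*(d - 4)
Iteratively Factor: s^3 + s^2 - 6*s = (s - 2)*(s^2 + 3*s) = s*(s - 2)*(s + 3)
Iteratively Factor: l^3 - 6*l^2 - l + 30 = (l + 2)*(l^2 - 8*l + 15) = (l - 5)*(l + 2)*(l - 3)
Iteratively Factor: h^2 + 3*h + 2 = (h + 1)*(h + 2)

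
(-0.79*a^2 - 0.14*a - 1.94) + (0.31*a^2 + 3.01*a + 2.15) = -0.48*a^2 + 2.87*a + 0.21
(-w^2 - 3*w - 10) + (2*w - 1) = -w^2 - w - 11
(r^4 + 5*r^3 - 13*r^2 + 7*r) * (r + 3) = r^5 + 8*r^4 + 2*r^3 - 32*r^2 + 21*r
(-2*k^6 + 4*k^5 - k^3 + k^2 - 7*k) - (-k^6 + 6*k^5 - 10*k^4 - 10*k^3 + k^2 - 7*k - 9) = -k^6 - 2*k^5 + 10*k^4 + 9*k^3 + 9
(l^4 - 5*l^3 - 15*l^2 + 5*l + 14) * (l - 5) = l^5 - 10*l^4 + 10*l^3 + 80*l^2 - 11*l - 70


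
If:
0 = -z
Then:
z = 0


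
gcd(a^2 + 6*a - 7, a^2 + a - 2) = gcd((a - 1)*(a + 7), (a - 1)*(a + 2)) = a - 1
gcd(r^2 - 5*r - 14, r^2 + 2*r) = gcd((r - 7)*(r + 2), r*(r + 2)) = r + 2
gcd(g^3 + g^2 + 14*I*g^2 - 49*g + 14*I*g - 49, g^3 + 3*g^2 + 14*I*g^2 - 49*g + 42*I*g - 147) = g^2 + 14*I*g - 49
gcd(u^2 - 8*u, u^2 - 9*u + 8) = u - 8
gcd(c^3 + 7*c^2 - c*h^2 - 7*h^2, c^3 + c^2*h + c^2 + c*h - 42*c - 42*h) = c^2 + c*h + 7*c + 7*h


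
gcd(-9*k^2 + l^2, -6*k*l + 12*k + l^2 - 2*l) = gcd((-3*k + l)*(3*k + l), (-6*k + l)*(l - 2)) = 1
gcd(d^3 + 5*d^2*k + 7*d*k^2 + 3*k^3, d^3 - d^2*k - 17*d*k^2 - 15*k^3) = d^2 + 4*d*k + 3*k^2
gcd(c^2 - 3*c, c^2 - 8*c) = c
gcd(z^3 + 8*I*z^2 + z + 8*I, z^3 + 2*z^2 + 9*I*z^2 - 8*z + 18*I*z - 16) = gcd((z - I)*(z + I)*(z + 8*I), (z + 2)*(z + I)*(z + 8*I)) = z^2 + 9*I*z - 8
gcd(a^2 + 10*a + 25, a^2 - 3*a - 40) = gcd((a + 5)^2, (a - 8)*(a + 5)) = a + 5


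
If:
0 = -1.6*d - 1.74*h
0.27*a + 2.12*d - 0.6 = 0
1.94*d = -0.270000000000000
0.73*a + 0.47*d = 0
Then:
No Solution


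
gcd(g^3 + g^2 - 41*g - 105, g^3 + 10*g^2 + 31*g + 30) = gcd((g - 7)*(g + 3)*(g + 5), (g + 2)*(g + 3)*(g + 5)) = g^2 + 8*g + 15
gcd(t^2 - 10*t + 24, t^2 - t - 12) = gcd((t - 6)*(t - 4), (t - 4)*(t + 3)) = t - 4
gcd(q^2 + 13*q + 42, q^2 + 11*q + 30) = q + 6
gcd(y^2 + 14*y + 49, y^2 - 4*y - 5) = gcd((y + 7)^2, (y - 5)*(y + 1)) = 1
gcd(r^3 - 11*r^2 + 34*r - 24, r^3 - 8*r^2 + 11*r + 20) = r - 4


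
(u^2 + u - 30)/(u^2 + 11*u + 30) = (u - 5)/(u + 5)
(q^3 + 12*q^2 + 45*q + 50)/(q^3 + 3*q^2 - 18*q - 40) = (q + 5)/(q - 4)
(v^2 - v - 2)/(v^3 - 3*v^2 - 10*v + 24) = (v + 1)/(v^2 - v - 12)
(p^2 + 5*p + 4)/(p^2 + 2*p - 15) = (p^2 + 5*p + 4)/(p^2 + 2*p - 15)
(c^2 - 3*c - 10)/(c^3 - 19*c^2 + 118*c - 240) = (c + 2)/(c^2 - 14*c + 48)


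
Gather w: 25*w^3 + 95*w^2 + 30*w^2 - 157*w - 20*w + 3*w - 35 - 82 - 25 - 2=25*w^3 + 125*w^2 - 174*w - 144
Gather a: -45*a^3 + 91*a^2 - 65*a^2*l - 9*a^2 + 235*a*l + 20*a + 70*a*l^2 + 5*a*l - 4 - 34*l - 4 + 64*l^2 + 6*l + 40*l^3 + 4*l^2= -45*a^3 + a^2*(82 - 65*l) + a*(70*l^2 + 240*l + 20) + 40*l^3 + 68*l^2 - 28*l - 8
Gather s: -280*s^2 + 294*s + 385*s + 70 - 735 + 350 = -280*s^2 + 679*s - 315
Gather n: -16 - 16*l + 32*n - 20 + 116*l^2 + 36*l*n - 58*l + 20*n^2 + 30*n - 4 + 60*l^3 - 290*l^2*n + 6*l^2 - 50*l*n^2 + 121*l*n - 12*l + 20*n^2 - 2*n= 60*l^3 + 122*l^2 - 86*l + n^2*(40 - 50*l) + n*(-290*l^2 + 157*l + 60) - 40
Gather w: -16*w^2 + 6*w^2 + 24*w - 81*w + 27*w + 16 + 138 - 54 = -10*w^2 - 30*w + 100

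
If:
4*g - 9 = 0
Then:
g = 9/4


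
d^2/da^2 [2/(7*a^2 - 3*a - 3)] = 4*(49*a^2 - 21*a - (14*a - 3)^2 - 21)/(-7*a^2 + 3*a + 3)^3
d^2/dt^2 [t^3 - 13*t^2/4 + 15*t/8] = 6*t - 13/2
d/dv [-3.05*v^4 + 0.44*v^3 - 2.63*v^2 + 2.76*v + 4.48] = -12.2*v^3 + 1.32*v^2 - 5.26*v + 2.76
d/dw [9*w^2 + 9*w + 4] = 18*w + 9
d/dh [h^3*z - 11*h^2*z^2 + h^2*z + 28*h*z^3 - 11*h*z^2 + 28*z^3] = z*(3*h^2 - 22*h*z + 2*h + 28*z^2 - 11*z)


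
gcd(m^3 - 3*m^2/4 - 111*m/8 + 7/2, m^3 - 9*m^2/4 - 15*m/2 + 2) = m^2 - 17*m/4 + 1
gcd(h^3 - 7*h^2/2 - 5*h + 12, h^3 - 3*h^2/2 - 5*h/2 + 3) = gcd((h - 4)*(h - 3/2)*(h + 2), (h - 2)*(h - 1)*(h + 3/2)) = 1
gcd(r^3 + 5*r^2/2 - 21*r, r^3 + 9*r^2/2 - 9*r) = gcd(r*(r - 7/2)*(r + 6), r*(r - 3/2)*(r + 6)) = r^2 + 6*r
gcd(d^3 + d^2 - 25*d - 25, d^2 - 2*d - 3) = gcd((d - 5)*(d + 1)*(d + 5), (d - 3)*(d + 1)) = d + 1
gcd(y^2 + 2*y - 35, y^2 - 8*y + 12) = 1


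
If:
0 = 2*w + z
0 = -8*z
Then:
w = 0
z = 0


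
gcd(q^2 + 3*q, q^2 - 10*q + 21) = 1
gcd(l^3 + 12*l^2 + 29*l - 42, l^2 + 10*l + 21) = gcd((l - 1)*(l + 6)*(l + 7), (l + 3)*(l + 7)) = l + 7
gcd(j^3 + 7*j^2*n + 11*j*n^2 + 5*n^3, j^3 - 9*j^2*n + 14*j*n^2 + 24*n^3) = j + n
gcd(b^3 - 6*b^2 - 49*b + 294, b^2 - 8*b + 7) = b - 7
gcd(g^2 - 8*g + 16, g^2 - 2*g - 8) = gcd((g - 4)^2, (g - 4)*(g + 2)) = g - 4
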